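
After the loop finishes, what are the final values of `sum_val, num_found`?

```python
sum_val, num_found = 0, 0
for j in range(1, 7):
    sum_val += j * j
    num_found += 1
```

Let's trace through this code step by step.

Initialize: sum_val = 0
Initialize: num_found = 0
Entering loop: for j in range(1, 7):
After iteration 1: j = 1, sum_val = 1, num_found = 1
After iteration 2: j = 2, sum_val = 5, num_found = 2
After iteration 3: j = 3, sum_val = 14, num_found = 3
After iteration 4: j = 4, sum_val = 30, num_found = 4
After iteration 5: j = 5, sum_val = 55, num_found = 5
After iteration 6: j = 6, sum_val = 91, num_found = 6
Loop ends.

Final answer: 91, 6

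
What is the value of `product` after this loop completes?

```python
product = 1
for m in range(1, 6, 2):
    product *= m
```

Let's trace through this code step by step.

Initialize: product = 1
Entering loop: for m in range(1, 6, 2):
After iteration 1: m = 1, product = 1
After iteration 2: m = 3, product = 3
After iteration 3: m = 5, product = 15
Loop ends.

Final answer: 15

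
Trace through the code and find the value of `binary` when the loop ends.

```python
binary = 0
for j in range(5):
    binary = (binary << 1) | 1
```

Let's trace through this code step by step.

Initialize: binary = 0
Entering loop: for j in range(5):
After iteration 1: j = 0, binary = 1
After iteration 2: j = 1, binary = 3
After iteration 3: j = 2, binary = 7
After iteration 4: j = 3, binary = 15
After iteration 5: j = 4, binary = 31
Loop ends.

Final answer: 31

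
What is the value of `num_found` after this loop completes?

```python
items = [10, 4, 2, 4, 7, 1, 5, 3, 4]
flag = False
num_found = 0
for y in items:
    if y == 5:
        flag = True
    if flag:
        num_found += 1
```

Let's trace through this code step by step.

Initialize: items = [10, 4, 2, 4, 7, 1, 5, 3, 4]
Initialize: flag = False
Initialize: num_found = 0
Entering loop: for y in items:
After iteration 1: y = 10, flag = False, num_found = 0
After iteration 2: y = 4, flag = False, num_found = 0
After iteration 3: y = 2, flag = False, num_found = 0
After iteration 4: y = 4, flag = False, num_found = 0
After iteration 5: y = 7, flag = False, num_found = 0
After iteration 6: y = 1, flag = False, num_found = 0
After iteration 7: y = 5, flag = True, num_found = 1
After iteration 8: y = 3, flag = True, num_found = 2
After iteration 9: y = 4, flag = True, num_found = 3
Loop ends.

Final answer: 3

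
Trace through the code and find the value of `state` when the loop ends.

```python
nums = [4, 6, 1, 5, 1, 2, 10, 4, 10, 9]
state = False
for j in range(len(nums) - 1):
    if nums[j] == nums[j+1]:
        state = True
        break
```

Let's trace through this code step by step.

Initialize: nums = [4, 6, 1, 5, 1, 2, 10, 4, 10, 9]
Initialize: state = False
Entering loop: for j in range(len(nums) - 1):
After iteration 1: j = 0, state = False
After iteration 2: j = 1, state = False
After iteration 3: j = 2, state = False
After iteration 4: j = 3, state = False
After iteration 5: j = 4, state = False
After iteration 6: j = 5, state = False
After iteration 7: j = 6, state = False
After iteration 8: j = 7, state = False
After iteration 9: j = 8, state = False
Loop ends.

Final answer: False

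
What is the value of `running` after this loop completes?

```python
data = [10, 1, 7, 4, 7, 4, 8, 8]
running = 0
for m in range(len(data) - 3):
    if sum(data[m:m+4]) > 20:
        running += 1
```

Let's trace through this code step by step.

Initialize: data = [10, 1, 7, 4, 7, 4, 8, 8]
Initialize: running = 0
Entering loop: for m in range(len(data) - 3):
After iteration 1: m = 0, running = 1
After iteration 2: m = 1, running = 1
After iteration 3: m = 2, running = 2
After iteration 4: m = 3, running = 3
After iteration 5: m = 4, running = 4
Loop ends.

Final answer: 4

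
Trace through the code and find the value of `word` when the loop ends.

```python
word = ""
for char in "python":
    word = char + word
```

Let's trace through this code step by step.

Initialize: word = ''
Entering loop: for char in "python":
After iteration 1: char = 'p', word = 'p'
After iteration 2: char = 'y', word = 'yp'
After iteration 3: char = 't', word = 'typ'
After iteration 4: char = 'h', word = 'htyp'
After iteration 5: char = 'o', word = 'ohtyp'
After iteration 6: char = 'n', word = 'nohtyp'
Loop ends.

Final answer: 'nohtyp'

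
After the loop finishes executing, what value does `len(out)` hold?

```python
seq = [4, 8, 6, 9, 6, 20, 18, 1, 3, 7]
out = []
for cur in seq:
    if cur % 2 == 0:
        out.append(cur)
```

Let's trace through this code step by step.

Initialize: seq = [4, 8, 6, 9, 6, 20, 18, 1, 3, 7]
Initialize: out = []
Entering loop: for cur in seq:
After iteration 1: cur = 4, out = [4]
After iteration 2: cur = 8, out = [4, 8]
After iteration 3: cur = 6, out = [4, 8, 6]
After iteration 4: cur = 9, out = [4, 8, 6]
After iteration 5: cur = 6, out = [4, 8, 6, 6]
After iteration 6: cur = 20, out = [4, 8, 6, 6, 20]
After iteration 7: cur = 18, out = [4, 8, 6, 6, 20, 18]
After iteration 8: cur = 1, out = [4, 8, 6, 6, 20, 18]
After iteration 9: cur = 3, out = [4, 8, 6, 6, 20, 18]
After iteration 10: cur = 7, out = [4, 8, 6, 6, 20, 18]
Loop ends.
len(out) = 6

Final answer: 6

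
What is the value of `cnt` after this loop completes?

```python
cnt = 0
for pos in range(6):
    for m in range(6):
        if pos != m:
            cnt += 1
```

Let's trace through this code step by step.

Initialize: cnt = 0
Entering loop: for pos in range(6):
After iteration 1: pos = 0, cnt = 5
After iteration 2: pos = 1, cnt = 10
After iteration 3: pos = 2, cnt = 15
After iteration 4: pos = 3, cnt = 20
After iteration 5: pos = 4, cnt = 25
After iteration 6: pos = 5, cnt = 30
Loop ends.

Final answer: 30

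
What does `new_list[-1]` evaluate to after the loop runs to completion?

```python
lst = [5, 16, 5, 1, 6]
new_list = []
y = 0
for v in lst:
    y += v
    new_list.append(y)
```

Let's trace through this code step by step.

Initialize: lst = [5, 16, 5, 1, 6]
Initialize: new_list = []
Initialize: y = 0
Entering loop: for v in lst:
After iteration 1: v = 5, new_list = [5], y = 5
After iteration 2: v = 16, new_list = [5, 21], y = 21
After iteration 3: v = 5, new_list = [5, 21, 26], y = 26
After iteration 4: v = 1, new_list = [5, 21, 26, 27], y = 27
After iteration 5: v = 6, new_list = [5, 21, 26, 27, 33], y = 33
Loop ends.
new_list[-1] = 33

Final answer: 33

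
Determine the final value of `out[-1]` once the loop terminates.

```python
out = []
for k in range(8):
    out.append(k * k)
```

Let's trace through this code step by step.

Initialize: out = []
Entering loop: for k in range(8):
After iteration 1: k = 0, out = [0]
After iteration 2: k = 1, out = [0, 1]
After iteration 3: k = 2, out = [0, 1, 4]
After iteration 4: k = 3, out = [0, 1, 4, 9]
After iteration 5: k = 4, out = [0, 1, 4, 9, 16]
After iteration 6: k = 5, out = [0, 1, 4, 9, 16, 25]
After iteration 7: k = 6, out = [0, 1, 4, 9, 16, 25, 36]
After iteration 8: k = 7, out = [0, 1, 4, 9, 16, 25, 36, 49]
Loop ends.
out[-1] = 49

Final answer: 49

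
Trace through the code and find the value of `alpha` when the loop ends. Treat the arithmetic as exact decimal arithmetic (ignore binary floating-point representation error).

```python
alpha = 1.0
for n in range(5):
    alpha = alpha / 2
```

Let's trace through this code step by step.

Initialize: alpha = 1.0
Entering loop: for n in range(5):
After iteration 1: n = 0, alpha = 0.5
After iteration 2: n = 1, alpha = 0.25
After iteration 3: n = 2, alpha = 0.125
After iteration 4: n = 3, alpha = 0.0625
After iteration 5: n = 4, alpha = 0.03125
Loop ends.

Final answer: 0.03125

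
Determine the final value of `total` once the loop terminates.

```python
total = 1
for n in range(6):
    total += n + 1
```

Let's trace through this code step by step.

Initialize: total = 1
Entering loop: for n in range(6):
After iteration 1: n = 0, total = 2
After iteration 2: n = 1, total = 4
After iteration 3: n = 2, total = 7
After iteration 4: n = 3, total = 11
After iteration 5: n = 4, total = 16
After iteration 6: n = 5, total = 22
Loop ends.

Final answer: 22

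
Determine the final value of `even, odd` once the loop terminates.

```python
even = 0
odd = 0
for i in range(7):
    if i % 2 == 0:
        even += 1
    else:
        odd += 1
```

Let's trace through this code step by step.

Initialize: even = 0
Initialize: odd = 0
Entering loop: for i in range(7):
After iteration 1: i = 0, even = 1, odd = 0
After iteration 2: i = 1, even = 1, odd = 1
After iteration 3: i = 2, even = 2, odd = 1
After iteration 4: i = 3, even = 2, odd = 2
After iteration 5: i = 4, even = 3, odd = 2
After iteration 6: i = 5, even = 3, odd = 3
After iteration 7: i = 6, even = 4, odd = 3
Loop ends.

Final answer: 4, 3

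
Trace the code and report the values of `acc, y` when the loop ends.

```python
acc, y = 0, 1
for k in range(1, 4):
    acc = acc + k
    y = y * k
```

Let's trace through this code step by step.

Initialize: acc = 0
Initialize: y = 1
Entering loop: for k in range(1, 4):
After iteration 1: k = 1, acc = 1, y = 1
After iteration 2: k = 2, acc = 3, y = 2
After iteration 3: k = 3, acc = 6, y = 6
Loop ends.

Final answer: 6, 6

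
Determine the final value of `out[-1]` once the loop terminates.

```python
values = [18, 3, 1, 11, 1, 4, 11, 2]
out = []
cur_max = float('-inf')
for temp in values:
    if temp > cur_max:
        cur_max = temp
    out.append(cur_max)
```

Let's trace through this code step by step.

Initialize: values = [18, 3, 1, 11, 1, 4, 11, 2]
Initialize: out = []
Initialize: cur_max = -inf
Entering loop: for temp in values:
After iteration 1: temp = 18, out = [18], cur_max = 18
After iteration 2: temp = 3, out = [18, 18], cur_max = 18
After iteration 3: temp = 1, out = [18, 18, 18], cur_max = 18
After iteration 4: temp = 11, out = [18, 18, 18, 18], cur_max = 18
After iteration 5: temp = 1, out = [18, 18, 18, 18, 18], cur_max = 18
After iteration 6: temp = 4, out = [18, 18, 18, 18, 18, 18], cur_max = 18
After iteration 7: temp = 11, out = [18, 18, 18, 18, 18, 18, 18], cur_max = 18
After iteration 8: temp = 2, out = [18, 18, 18, 18, 18, 18, 18, 18], cur_max = 18
Loop ends.
out[-1] = 18

Final answer: 18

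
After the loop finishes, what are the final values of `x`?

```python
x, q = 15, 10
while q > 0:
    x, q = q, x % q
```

Let's trace through this code step by step.

Initialize: x = 15
Initialize: q = 10
Entering loop: while q > 0:
After iteration 1: x = 10, q = 5
After iteration 2: x = 5, q = 0
Loop ends.

Final answer: 5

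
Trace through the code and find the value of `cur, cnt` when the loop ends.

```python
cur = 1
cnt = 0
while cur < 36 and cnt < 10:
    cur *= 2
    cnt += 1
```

Let's trace through this code step by step.

Initialize: cur = 1
Initialize: cnt = 0
Entering loop: while cur < 36 and cnt < 10:
After iteration 1: cur = 2, cnt = 1
After iteration 2: cur = 4, cnt = 2
After iteration 3: cur = 8, cnt = 3
After iteration 4: cur = 16, cnt = 4
After iteration 5: cur = 32, cnt = 5
After iteration 6: cur = 64, cnt = 6
Loop ends.

Final answer: 64, 6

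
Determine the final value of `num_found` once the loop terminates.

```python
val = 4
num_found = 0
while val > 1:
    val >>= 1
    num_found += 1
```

Let's trace through this code step by step.

Initialize: val = 4
Initialize: num_found = 0
Entering loop: while val > 1:
After iteration 1: val = 2, num_found = 1
After iteration 2: val = 1, num_found = 2
Loop ends.

Final answer: 2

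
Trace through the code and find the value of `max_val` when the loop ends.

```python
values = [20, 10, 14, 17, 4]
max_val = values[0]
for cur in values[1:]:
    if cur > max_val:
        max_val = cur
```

Let's trace through this code step by step.

Initialize: values = [20, 10, 14, 17, 4]
Initialize: max_val = 20
Entering loop: for cur in values[1:]:
After iteration 1: cur = 10, max_val = 20
After iteration 2: cur = 14, max_val = 20
After iteration 3: cur = 17, max_val = 20
After iteration 4: cur = 4, max_val = 20
Loop ends.

Final answer: 20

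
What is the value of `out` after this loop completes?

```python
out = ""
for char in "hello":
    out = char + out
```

Let's trace through this code step by step.

Initialize: out = ''
Entering loop: for char in "hello":
After iteration 1: char = 'h', out = 'h'
After iteration 2: char = 'e', out = 'eh'
After iteration 3: char = 'l', out = 'leh'
After iteration 4: char = 'l', out = 'lleh'
After iteration 5: char = 'o', out = 'olleh'
Loop ends.

Final answer: 'olleh'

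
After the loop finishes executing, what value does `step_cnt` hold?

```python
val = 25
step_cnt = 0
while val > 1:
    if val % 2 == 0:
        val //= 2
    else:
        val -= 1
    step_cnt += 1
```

Let's trace through this code step by step.

Initialize: val = 25
Initialize: step_cnt = 0
Entering loop: while val > 1:
After iteration 1: val = 24, step_cnt = 1
After iteration 2: val = 12, step_cnt = 2
After iteration 3: val = 6, step_cnt = 3
After iteration 4: val = 3, step_cnt = 4
After iteration 5: val = 2, step_cnt = 5
After iteration 6: val = 1, step_cnt = 6
Loop ends.

Final answer: 6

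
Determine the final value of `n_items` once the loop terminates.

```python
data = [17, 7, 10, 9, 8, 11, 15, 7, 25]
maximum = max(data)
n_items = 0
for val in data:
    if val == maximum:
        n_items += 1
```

Let's trace through this code step by step.

Initialize: data = [17, 7, 10, 9, 8, 11, 15, 7, 25]
Initialize: maximum = 25
Initialize: n_items = 0
Entering loop: for val in data:
After iteration 1: val = 17, n_items = 0
After iteration 2: val = 7, n_items = 0
After iteration 3: val = 10, n_items = 0
After iteration 4: val = 9, n_items = 0
After iteration 5: val = 8, n_items = 0
After iteration 6: val = 11, n_items = 0
After iteration 7: val = 15, n_items = 0
After iteration 8: val = 7, n_items = 0
After iteration 9: val = 25, n_items = 1
Loop ends.

Final answer: 1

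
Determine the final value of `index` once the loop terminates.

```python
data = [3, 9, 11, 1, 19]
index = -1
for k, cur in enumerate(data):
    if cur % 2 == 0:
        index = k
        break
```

Let's trace through this code step by step.

Initialize: data = [3, 9, 11, 1, 19]
Initialize: index = -1
Entering loop: for k, cur in enumerate(data):
After iteration 1: k = 0, cur = 3, index = -1
After iteration 2: k = 1, cur = 9, index = -1
After iteration 3: k = 2, cur = 11, index = -1
After iteration 4: k = 3, cur = 1, index = -1
After iteration 5: k = 4, cur = 19, index = -1
Loop ends.

Final answer: -1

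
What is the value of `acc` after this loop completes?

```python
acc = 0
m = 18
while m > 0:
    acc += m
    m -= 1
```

Let's trace through this code step by step.

Initialize: acc = 0
Initialize: m = 18
Entering loop: while m > 0:
After iteration 1: acc = 18, m = 17
After iteration 2: acc = 35, m = 16
After iteration 3: acc = 51, m = 15
After iteration 4: acc = 66, m = 14
After iteration 5: acc = 80, m = 13
After iteration 6: acc = 93, m = 12
After iteration 7: acc = 105, m = 11
After iteration 8: acc = 116, m = 10
After iteration 9: acc = 126, m = 9
After iteration 10: acc = 135, m = 8
After iteration 11: acc = 143, m = 7
After iteration 12: acc = 150, m = 6
After iteration 13: acc = 156, m = 5
After iteration 14: acc = 161, m = 4
After iteration 15: acc = 165, m = 3
After iteration 16: acc = 168, m = 2
After iteration 17: acc = 170, m = 1
After iteration 18: acc = 171, m = 0
Loop ends.

Final answer: 171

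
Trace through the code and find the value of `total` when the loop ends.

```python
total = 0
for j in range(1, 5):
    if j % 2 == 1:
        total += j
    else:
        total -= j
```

Let's trace through this code step by step.

Initialize: total = 0
Entering loop: for j in range(1, 5):
After iteration 1: j = 1, total = 1
After iteration 2: j = 2, total = -1
After iteration 3: j = 3, total = 2
After iteration 4: j = 4, total = -2
Loop ends.

Final answer: -2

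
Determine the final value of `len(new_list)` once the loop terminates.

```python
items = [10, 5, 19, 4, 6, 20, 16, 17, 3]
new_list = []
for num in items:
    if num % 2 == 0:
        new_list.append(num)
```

Let's trace through this code step by step.

Initialize: items = [10, 5, 19, 4, 6, 20, 16, 17, 3]
Initialize: new_list = []
Entering loop: for num in items:
After iteration 1: num = 10, new_list = [10]
After iteration 2: num = 5, new_list = [10]
After iteration 3: num = 19, new_list = [10]
After iteration 4: num = 4, new_list = [10, 4]
After iteration 5: num = 6, new_list = [10, 4, 6]
After iteration 6: num = 20, new_list = [10, 4, 6, 20]
After iteration 7: num = 16, new_list = [10, 4, 6, 20, 16]
After iteration 8: num = 17, new_list = [10, 4, 6, 20, 16]
After iteration 9: num = 3, new_list = [10, 4, 6, 20, 16]
Loop ends.
len(new_list) = 5

Final answer: 5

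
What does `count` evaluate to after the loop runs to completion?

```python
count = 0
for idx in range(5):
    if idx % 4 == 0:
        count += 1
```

Let's trace through this code step by step.

Initialize: count = 0
Entering loop: for idx in range(5):
After iteration 1: idx = 0, count = 1
After iteration 2: idx = 1, count = 1
After iteration 3: idx = 2, count = 1
After iteration 4: idx = 3, count = 1
After iteration 5: idx = 4, count = 2
Loop ends.

Final answer: 2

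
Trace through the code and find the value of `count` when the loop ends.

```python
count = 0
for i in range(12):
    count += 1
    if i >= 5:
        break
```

Let's trace through this code step by step.

Initialize: count = 0
Entering loop: for i in range(12):
After iteration 1: i = 0, count = 1
After iteration 2: i = 1, count = 2
After iteration 3: i = 2, count = 3
After iteration 4: i = 3, count = 4
After iteration 5: i = 4, count = 5
After iteration 6: i = 5, count = 6
Loop ends.

Final answer: 6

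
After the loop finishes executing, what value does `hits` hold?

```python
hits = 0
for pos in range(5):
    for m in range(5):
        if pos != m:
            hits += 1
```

Let's trace through this code step by step.

Initialize: hits = 0
Entering loop: for pos in range(5):
After iteration 1: pos = 0, hits = 4
After iteration 2: pos = 1, hits = 8
After iteration 3: pos = 2, hits = 12
After iteration 4: pos = 3, hits = 16
After iteration 5: pos = 4, hits = 20
Loop ends.

Final answer: 20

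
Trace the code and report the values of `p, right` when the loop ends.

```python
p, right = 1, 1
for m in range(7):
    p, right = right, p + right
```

Let's trace through this code step by step.

Initialize: p = 1
Initialize: right = 1
Entering loop: for m in range(7):
After iteration 1: m = 0, p = 1, right = 2
After iteration 2: m = 1, p = 2, right = 3
After iteration 3: m = 2, p = 3, right = 5
After iteration 4: m = 3, p = 5, right = 8
After iteration 5: m = 4, p = 8, right = 13
After iteration 6: m = 5, p = 13, right = 21
After iteration 7: m = 6, p = 21, right = 34
Loop ends.

Final answer: 21, 34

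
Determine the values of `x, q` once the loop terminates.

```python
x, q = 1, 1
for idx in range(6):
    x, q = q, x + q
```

Let's trace through this code step by step.

Initialize: x = 1
Initialize: q = 1
Entering loop: for idx in range(6):
After iteration 1: idx = 0, x = 1, q = 2
After iteration 2: idx = 1, x = 2, q = 3
After iteration 3: idx = 2, x = 3, q = 5
After iteration 4: idx = 3, x = 5, q = 8
After iteration 5: idx = 4, x = 8, q = 13
After iteration 6: idx = 5, x = 13, q = 21
Loop ends.

Final answer: 13, 21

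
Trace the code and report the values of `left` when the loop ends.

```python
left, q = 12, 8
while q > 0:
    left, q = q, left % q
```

Let's trace through this code step by step.

Initialize: left = 12
Initialize: q = 8
Entering loop: while q > 0:
After iteration 1: left = 8, q = 4
After iteration 2: left = 4, q = 0
Loop ends.

Final answer: 4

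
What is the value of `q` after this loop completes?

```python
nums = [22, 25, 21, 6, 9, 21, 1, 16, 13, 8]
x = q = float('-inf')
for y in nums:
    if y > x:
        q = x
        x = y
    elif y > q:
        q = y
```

Let's trace through this code step by step.

Initialize: nums = [22, 25, 21, 6, 9, 21, 1, 16, 13, 8]
Initialize: x = -inf
Initialize: q = -inf
Entering loop: for y in nums:
After iteration 1: y = 22, x = 22, q = -inf
After iteration 2: y = 25, x = 25, q = 22
After iteration 3: y = 21, x = 25, q = 22
After iteration 4: y = 6, x = 25, q = 22
After iteration 5: y = 9, x = 25, q = 22
After iteration 6: y = 21, x = 25, q = 22
After iteration 7: y = 1, x = 25, q = 22
After iteration 8: y = 16, x = 25, q = 22
After iteration 9: y = 13, x = 25, q = 22
After iteration 10: y = 8, x = 25, q = 22
Loop ends.

Final answer: 22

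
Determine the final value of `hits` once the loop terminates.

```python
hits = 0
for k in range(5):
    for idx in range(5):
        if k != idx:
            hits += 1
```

Let's trace through this code step by step.

Initialize: hits = 0
Entering loop: for k in range(5):
After iteration 1: k = 0, hits = 4
After iteration 2: k = 1, hits = 8
After iteration 3: k = 2, hits = 12
After iteration 4: k = 3, hits = 16
After iteration 5: k = 4, hits = 20
Loop ends.

Final answer: 20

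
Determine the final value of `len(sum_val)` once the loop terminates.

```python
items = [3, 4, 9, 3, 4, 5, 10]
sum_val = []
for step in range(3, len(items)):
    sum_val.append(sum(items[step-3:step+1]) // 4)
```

Let's trace through this code step by step.

Initialize: items = [3, 4, 9, 3, 4, 5, 10]
Initialize: sum_val = []
Entering loop: for step in range(3, len(items)):
After iteration 1: step = 3, sum_val = [4]
After iteration 2: step = 4, sum_val = [4, 5]
After iteration 3: step = 5, sum_val = [4, 5, 5]
After iteration 4: step = 6, sum_val = [4, 5, 5, 5]
Loop ends.
len(sum_val) = 4

Final answer: 4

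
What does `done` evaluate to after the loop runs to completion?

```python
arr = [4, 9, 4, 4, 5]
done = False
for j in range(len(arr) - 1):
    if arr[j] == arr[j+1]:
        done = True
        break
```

Let's trace through this code step by step.

Initialize: arr = [4, 9, 4, 4, 5]
Initialize: done = False
Entering loop: for j in range(len(arr) - 1):
After iteration 1: j = 0, done = False
After iteration 2: j = 1, done = False
After iteration 3: j = 2, done = True
Loop ends.

Final answer: True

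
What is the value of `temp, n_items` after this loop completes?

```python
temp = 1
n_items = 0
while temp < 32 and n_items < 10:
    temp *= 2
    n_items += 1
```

Let's trace through this code step by step.

Initialize: temp = 1
Initialize: n_items = 0
Entering loop: while temp < 32 and n_items < 10:
After iteration 1: temp = 2, n_items = 1
After iteration 2: temp = 4, n_items = 2
After iteration 3: temp = 8, n_items = 3
After iteration 4: temp = 16, n_items = 4
After iteration 5: temp = 32, n_items = 5
Loop ends.

Final answer: 32, 5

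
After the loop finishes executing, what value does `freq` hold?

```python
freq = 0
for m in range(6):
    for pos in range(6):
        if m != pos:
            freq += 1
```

Let's trace through this code step by step.

Initialize: freq = 0
Entering loop: for m in range(6):
After iteration 1: m = 0, freq = 5
After iteration 2: m = 1, freq = 10
After iteration 3: m = 2, freq = 15
After iteration 4: m = 3, freq = 20
After iteration 5: m = 4, freq = 25
After iteration 6: m = 5, freq = 30
Loop ends.

Final answer: 30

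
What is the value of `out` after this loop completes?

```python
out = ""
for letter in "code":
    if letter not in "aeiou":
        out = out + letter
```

Let's trace through this code step by step.

Initialize: out = ''
Entering loop: for letter in "code":
After iteration 1: letter = 'c', out = 'c'
After iteration 2: letter = 'o', out = 'c'
After iteration 3: letter = 'd', out = 'cd'
After iteration 4: letter = 'e', out = 'cd'
Loop ends.

Final answer: 'cd'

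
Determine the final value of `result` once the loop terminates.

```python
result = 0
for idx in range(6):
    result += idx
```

Let's trace through this code step by step.

Initialize: result = 0
Entering loop: for idx in range(6):
After iteration 1: idx = 0, result = 0
After iteration 2: idx = 1, result = 1
After iteration 3: idx = 2, result = 3
After iteration 4: idx = 3, result = 6
After iteration 5: idx = 4, result = 10
After iteration 6: idx = 5, result = 15
Loop ends.

Final answer: 15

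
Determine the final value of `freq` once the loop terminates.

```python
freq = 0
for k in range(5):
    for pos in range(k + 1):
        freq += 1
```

Let's trace through this code step by step.

Initialize: freq = 0
Entering loop: for k in range(5):
After iteration 1: k = 0, freq = 1, pos = 0
After iteration 2: k = 1, freq = 3, pos = 1
After iteration 3: k = 2, freq = 6, pos = 2
After iteration 4: k = 3, freq = 10, pos = 3
After iteration 5: k = 4, freq = 15, pos = 4
Loop ends.

Final answer: 15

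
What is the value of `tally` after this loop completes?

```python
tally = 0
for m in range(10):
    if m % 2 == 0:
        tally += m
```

Let's trace through this code step by step.

Initialize: tally = 0
Entering loop: for m in range(10):
After iteration 1: m = 0, tally = 0
After iteration 2: m = 1, tally = 0
After iteration 3: m = 2, tally = 2
After iteration 4: m = 3, tally = 2
After iteration 5: m = 4, tally = 6
After iteration 6: m = 5, tally = 6
After iteration 7: m = 6, tally = 12
After iteration 8: m = 7, tally = 12
After iteration 9: m = 8, tally = 20
After iteration 10: m = 9, tally = 20
Loop ends.

Final answer: 20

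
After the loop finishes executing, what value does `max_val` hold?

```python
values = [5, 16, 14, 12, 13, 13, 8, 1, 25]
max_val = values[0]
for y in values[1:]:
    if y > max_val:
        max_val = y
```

Let's trace through this code step by step.

Initialize: values = [5, 16, 14, 12, 13, 13, 8, 1, 25]
Initialize: max_val = 5
Entering loop: for y in values[1:]:
After iteration 1: y = 16, max_val = 16
After iteration 2: y = 14, max_val = 16
After iteration 3: y = 12, max_val = 16
After iteration 4: y = 13, max_val = 16
After iteration 5: y = 13, max_val = 16
After iteration 6: y = 8, max_val = 16
After iteration 7: y = 1, max_val = 16
After iteration 8: y = 25, max_val = 25
Loop ends.

Final answer: 25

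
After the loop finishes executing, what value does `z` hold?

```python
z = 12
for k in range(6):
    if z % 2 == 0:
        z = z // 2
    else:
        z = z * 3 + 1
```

Let's trace through this code step by step.

Initialize: z = 12
Entering loop: for k in range(6):
After iteration 1: k = 0, z = 6
After iteration 2: k = 1, z = 3
After iteration 3: k = 2, z = 10
After iteration 4: k = 3, z = 5
After iteration 5: k = 4, z = 16
After iteration 6: k = 5, z = 8
Loop ends.

Final answer: 8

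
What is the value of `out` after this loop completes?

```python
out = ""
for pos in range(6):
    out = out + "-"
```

Let's trace through this code step by step.

Initialize: out = ''
Entering loop: for pos in range(6):
After iteration 1: pos = 0, out = '-'
After iteration 2: pos = 1, out = '--'
After iteration 3: pos = 2, out = '---'
After iteration 4: pos = 3, out = '----'
After iteration 5: pos = 4, out = '-----'
After iteration 6: pos = 5, out = '------'
Loop ends.

Final answer: '------'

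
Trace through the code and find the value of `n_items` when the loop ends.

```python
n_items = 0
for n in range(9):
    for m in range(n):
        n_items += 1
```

Let's trace through this code step by step.

Initialize: n_items = 0
Entering loop: for n in range(9):
After iteration 1: n = 0, n_items = 0
After iteration 2: n = 1, n_items = 1, m = 0
After iteration 3: n = 2, n_items = 3, m = 1
After iteration 4: n = 3, n_items = 6, m = 2
After iteration 5: n = 4, n_items = 10, m = 3
After iteration 6: n = 5, n_items = 15, m = 4
After iteration 7: n = 6, n_items = 21, m = 5
After iteration 8: n = 7, n_items = 28, m = 6
After iteration 9: n = 8, n_items = 36, m = 7
Loop ends.

Final answer: 36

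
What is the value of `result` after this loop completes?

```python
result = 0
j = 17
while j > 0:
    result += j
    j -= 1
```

Let's trace through this code step by step.

Initialize: result = 0
Initialize: j = 17
Entering loop: while j > 0:
After iteration 1: result = 17, j = 16
After iteration 2: result = 33, j = 15
After iteration 3: result = 48, j = 14
After iteration 4: result = 62, j = 13
After iteration 5: result = 75, j = 12
After iteration 6: result = 87, j = 11
After iteration 7: result = 98, j = 10
After iteration 8: result = 108, j = 9
After iteration 9: result = 117, j = 8
After iteration 10: result = 125, j = 7
After iteration 11: result = 132, j = 6
After iteration 12: result = 138, j = 5
After iteration 13: result = 143, j = 4
After iteration 14: result = 147, j = 3
After iteration 15: result = 150, j = 2
After iteration 16: result = 152, j = 1
After iteration 17: result = 153, j = 0
Loop ends.

Final answer: 153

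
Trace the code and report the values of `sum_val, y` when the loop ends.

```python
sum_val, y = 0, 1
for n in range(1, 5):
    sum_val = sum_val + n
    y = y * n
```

Let's trace through this code step by step.

Initialize: sum_val = 0
Initialize: y = 1
Entering loop: for n in range(1, 5):
After iteration 1: n = 1, sum_val = 1, y = 1
After iteration 2: n = 2, sum_val = 3, y = 2
After iteration 3: n = 3, sum_val = 6, y = 6
After iteration 4: n = 4, sum_val = 10, y = 24
Loop ends.

Final answer: 10, 24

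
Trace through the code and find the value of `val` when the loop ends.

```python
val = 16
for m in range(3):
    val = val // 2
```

Let's trace through this code step by step.

Initialize: val = 16
Entering loop: for m in range(3):
After iteration 1: m = 0, val = 8
After iteration 2: m = 1, val = 4
After iteration 3: m = 2, val = 2
Loop ends.

Final answer: 2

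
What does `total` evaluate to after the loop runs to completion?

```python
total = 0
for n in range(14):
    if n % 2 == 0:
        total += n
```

Let's trace through this code step by step.

Initialize: total = 0
Entering loop: for n in range(14):
After iteration 1: n = 0, total = 0
After iteration 2: n = 1, total = 0
After iteration 3: n = 2, total = 2
After iteration 4: n = 3, total = 2
After iteration 5: n = 4, total = 6
After iteration 6: n = 5, total = 6
After iteration 7: n = 6, total = 12
After iteration 8: n = 7, total = 12
After iteration 9: n = 8, total = 20
After iteration 10: n = 9, total = 20
After iteration 11: n = 10, total = 30
After iteration 12: n = 11, total = 30
After iteration 13: n = 12, total = 42
After iteration 14: n = 13, total = 42
Loop ends.

Final answer: 42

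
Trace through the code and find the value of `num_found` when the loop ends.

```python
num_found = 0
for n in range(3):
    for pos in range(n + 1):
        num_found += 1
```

Let's trace through this code step by step.

Initialize: num_found = 0
Entering loop: for n in range(3):
After iteration 1: n = 0, num_found = 1, pos = 0
After iteration 2: n = 1, num_found = 3, pos = 1
After iteration 3: n = 2, num_found = 6, pos = 2
Loop ends.

Final answer: 6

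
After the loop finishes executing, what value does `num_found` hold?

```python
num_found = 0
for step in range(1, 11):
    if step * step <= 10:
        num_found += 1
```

Let's trace through this code step by step.

Initialize: num_found = 0
Entering loop: for step in range(1, 11):
After iteration 1: step = 1, num_found = 1
After iteration 2: step = 2, num_found = 2
After iteration 3: step = 3, num_found = 3
After iteration 4: step = 4, num_found = 3
After iteration 5: step = 5, num_found = 3
After iteration 6: step = 6, num_found = 3
After iteration 7: step = 7, num_found = 3
After iteration 8: step = 8, num_found = 3
After iteration 9: step = 9, num_found = 3
After iteration 10: step = 10, num_found = 3
Loop ends.

Final answer: 3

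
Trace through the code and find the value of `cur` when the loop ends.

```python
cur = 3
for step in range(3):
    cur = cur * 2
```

Let's trace through this code step by step.

Initialize: cur = 3
Entering loop: for step in range(3):
After iteration 1: step = 0, cur = 6
After iteration 2: step = 1, cur = 12
After iteration 3: step = 2, cur = 24
Loop ends.

Final answer: 24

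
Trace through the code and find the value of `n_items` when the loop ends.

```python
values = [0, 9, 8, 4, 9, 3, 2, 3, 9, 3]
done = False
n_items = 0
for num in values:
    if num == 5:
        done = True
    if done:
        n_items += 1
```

Let's trace through this code step by step.

Initialize: values = [0, 9, 8, 4, 9, 3, 2, 3, 9, 3]
Initialize: done = False
Initialize: n_items = 0
Entering loop: for num in values:
After iteration 1: num = 0, n_items = 0
After iteration 2: num = 9, n_items = 0
After iteration 3: num = 8, n_items = 0
After iteration 4: num = 4, n_items = 0
After iteration 5: num = 9, n_items = 0
After iteration 6: num = 3, n_items = 0
After iteration 7: num = 2, n_items = 0
After iteration 8: num = 3, n_items = 0
After iteration 9: num = 9, n_items = 0
After iteration 10: num = 3, n_items = 0
Loop ends.

Final answer: 0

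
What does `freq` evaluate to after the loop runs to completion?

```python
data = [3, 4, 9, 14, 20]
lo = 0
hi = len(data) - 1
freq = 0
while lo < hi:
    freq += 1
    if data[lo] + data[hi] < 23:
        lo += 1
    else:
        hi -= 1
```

Let's trace through this code step by step.

Initialize: data = [3, 4, 9, 14, 20]
Initialize: lo = 0
Initialize: hi = 4
Initialize: freq = 0
Entering loop: while lo < hi:
After iteration 1: lo = 0, hi = 3, freq = 1
After iteration 2: lo = 1, hi = 3, freq = 2
After iteration 3: lo = 2, hi = 3, freq = 3
After iteration 4: lo = 2, hi = 2, freq = 4
Loop ends.

Final answer: 4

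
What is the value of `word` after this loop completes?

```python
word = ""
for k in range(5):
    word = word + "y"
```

Let's trace through this code step by step.

Initialize: word = ''
Entering loop: for k in range(5):
After iteration 1: k = 0, word = 'y'
After iteration 2: k = 1, word = 'yy'
After iteration 3: k = 2, word = 'yyy'
After iteration 4: k = 3, word = 'yyyy'
After iteration 5: k = 4, word = 'yyyyy'
Loop ends.

Final answer: 'yyyyy'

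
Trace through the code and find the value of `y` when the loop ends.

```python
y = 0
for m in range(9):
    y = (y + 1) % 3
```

Let's trace through this code step by step.

Initialize: y = 0
Entering loop: for m in range(9):
After iteration 1: m = 0, y = 1
After iteration 2: m = 1, y = 2
After iteration 3: m = 2, y = 0
After iteration 4: m = 3, y = 1
After iteration 5: m = 4, y = 2
After iteration 6: m = 5, y = 0
After iteration 7: m = 6, y = 1
After iteration 8: m = 7, y = 2
After iteration 9: m = 8, y = 0
Loop ends.

Final answer: 0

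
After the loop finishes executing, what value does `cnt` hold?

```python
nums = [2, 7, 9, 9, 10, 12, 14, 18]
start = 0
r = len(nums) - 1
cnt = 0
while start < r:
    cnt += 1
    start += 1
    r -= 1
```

Let's trace through this code step by step.

Initialize: nums = [2, 7, 9, 9, 10, 12, 14, 18]
Initialize: start = 0
Initialize: r = 7
Initialize: cnt = 0
Entering loop: while start < r:
After iteration 1: start = 1, r = 6, cnt = 1
After iteration 2: start = 2, r = 5, cnt = 2
After iteration 3: start = 3, r = 4, cnt = 3
After iteration 4: start = 4, r = 3, cnt = 4
Loop ends.

Final answer: 4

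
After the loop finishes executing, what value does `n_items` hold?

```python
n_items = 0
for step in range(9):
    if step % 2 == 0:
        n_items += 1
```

Let's trace through this code step by step.

Initialize: n_items = 0
Entering loop: for step in range(9):
After iteration 1: step = 0, n_items = 1
After iteration 2: step = 1, n_items = 1
After iteration 3: step = 2, n_items = 2
After iteration 4: step = 3, n_items = 2
After iteration 5: step = 4, n_items = 3
After iteration 6: step = 5, n_items = 3
After iteration 7: step = 6, n_items = 4
After iteration 8: step = 7, n_items = 4
After iteration 9: step = 8, n_items = 5
Loop ends.

Final answer: 5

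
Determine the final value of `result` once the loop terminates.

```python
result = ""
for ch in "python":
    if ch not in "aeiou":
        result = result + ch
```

Let's trace through this code step by step.

Initialize: result = ''
Entering loop: for ch in "python":
After iteration 1: ch = 'p', result = 'p'
After iteration 2: ch = 'y', result = 'py'
After iteration 3: ch = 't', result = 'pyt'
After iteration 4: ch = 'h', result = 'pyth'
After iteration 5: ch = 'o', result = 'pyth'
After iteration 6: ch = 'n', result = 'pythn'
Loop ends.

Final answer: 'pythn'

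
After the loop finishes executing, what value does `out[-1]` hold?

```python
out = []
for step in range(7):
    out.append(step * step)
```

Let's trace through this code step by step.

Initialize: out = []
Entering loop: for step in range(7):
After iteration 1: step = 0, out = [0]
After iteration 2: step = 1, out = [0, 1]
After iteration 3: step = 2, out = [0, 1, 4]
After iteration 4: step = 3, out = [0, 1, 4, 9]
After iteration 5: step = 4, out = [0, 1, 4, 9, 16]
After iteration 6: step = 5, out = [0, 1, 4, 9, 16, 25]
After iteration 7: step = 6, out = [0, 1, 4, 9, 16, 25, 36]
Loop ends.
out[-1] = 36

Final answer: 36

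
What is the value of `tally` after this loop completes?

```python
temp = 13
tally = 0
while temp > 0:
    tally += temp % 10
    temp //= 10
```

Let's trace through this code step by step.

Initialize: temp = 13
Initialize: tally = 0
Entering loop: while temp > 0:
After iteration 1: temp = 1, tally = 3
After iteration 2: temp = 0, tally = 4
Loop ends.

Final answer: 4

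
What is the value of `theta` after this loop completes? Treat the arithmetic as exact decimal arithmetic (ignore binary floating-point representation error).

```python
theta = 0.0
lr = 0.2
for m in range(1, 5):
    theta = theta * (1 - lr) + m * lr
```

Let's trace through this code step by step.

Initialize: theta = 0.0
Initialize: lr = 0.2
Entering loop: for m in range(1, 5):
After iteration 1: m = 1, theta = 0.2
After iteration 2: m = 2, theta = 0.56
After iteration 3: m = 3, theta = 1.048
After iteration 4: m = 4, theta = 1.6384
Loop ends.

Final answer: 1.6384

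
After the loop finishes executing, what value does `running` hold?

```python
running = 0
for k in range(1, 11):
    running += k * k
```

Let's trace through this code step by step.

Initialize: running = 0
Entering loop: for k in range(1, 11):
After iteration 1: k = 1, running = 1
After iteration 2: k = 2, running = 5
After iteration 3: k = 3, running = 14
After iteration 4: k = 4, running = 30
After iteration 5: k = 5, running = 55
After iteration 6: k = 6, running = 91
After iteration 7: k = 7, running = 140
After iteration 8: k = 8, running = 204
After iteration 9: k = 9, running = 285
After iteration 10: k = 10, running = 385
Loop ends.

Final answer: 385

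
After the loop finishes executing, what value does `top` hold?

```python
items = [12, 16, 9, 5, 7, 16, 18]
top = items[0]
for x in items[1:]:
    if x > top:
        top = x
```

Let's trace through this code step by step.

Initialize: items = [12, 16, 9, 5, 7, 16, 18]
Initialize: top = 12
Entering loop: for x in items[1:]:
After iteration 1: x = 16, top = 16
After iteration 2: x = 9, top = 16
After iteration 3: x = 5, top = 16
After iteration 4: x = 7, top = 16
After iteration 5: x = 16, top = 16
After iteration 6: x = 18, top = 18
Loop ends.

Final answer: 18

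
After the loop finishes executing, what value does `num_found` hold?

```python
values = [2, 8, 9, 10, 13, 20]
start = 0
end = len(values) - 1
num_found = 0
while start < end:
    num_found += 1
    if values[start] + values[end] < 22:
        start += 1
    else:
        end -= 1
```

Let's trace through this code step by step.

Initialize: values = [2, 8, 9, 10, 13, 20]
Initialize: start = 0
Initialize: end = 5
Initialize: num_found = 0
Entering loop: while start < end:
After iteration 1: start = 0, end = 4, num_found = 1
After iteration 2: start = 1, end = 4, num_found = 2
After iteration 3: start = 2, end = 4, num_found = 3
After iteration 4: start = 2, end = 3, num_found = 4
After iteration 5: start = 3, end = 3, num_found = 5
Loop ends.

Final answer: 5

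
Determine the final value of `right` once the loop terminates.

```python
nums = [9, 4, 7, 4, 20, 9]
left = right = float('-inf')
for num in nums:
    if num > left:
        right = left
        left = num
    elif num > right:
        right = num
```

Let's trace through this code step by step.

Initialize: nums = [9, 4, 7, 4, 20, 9]
Initialize: left = -inf
Initialize: right = -inf
Entering loop: for num in nums:
After iteration 1: num = 9, left = 9, right = -inf
After iteration 2: num = 4, left = 9, right = 4
After iteration 3: num = 7, left = 9, right = 7
After iteration 4: num = 4, left = 9, right = 7
After iteration 5: num = 20, left = 20, right = 9
After iteration 6: num = 9, left = 20, right = 9
Loop ends.

Final answer: 9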